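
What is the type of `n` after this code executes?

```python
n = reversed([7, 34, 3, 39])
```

reversed() on a list returns a list_reverseiterator

list_reverseiterator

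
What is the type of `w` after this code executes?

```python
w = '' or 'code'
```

'or' returns first truthy value ('code', which is str)

str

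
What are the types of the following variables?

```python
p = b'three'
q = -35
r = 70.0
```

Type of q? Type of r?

q is int; r is float

int, float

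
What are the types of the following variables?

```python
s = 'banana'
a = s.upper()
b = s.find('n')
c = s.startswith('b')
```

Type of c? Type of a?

str.startswith() returns bool; str.upper() returns str

bool, str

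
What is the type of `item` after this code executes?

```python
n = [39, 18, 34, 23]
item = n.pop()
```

list.pop() returns the popped element (int here)

int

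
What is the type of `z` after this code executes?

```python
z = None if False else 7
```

Ternary: condition is False, else branch (7) taken → int

int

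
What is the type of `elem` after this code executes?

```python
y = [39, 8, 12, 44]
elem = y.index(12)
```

list.index() returns int

int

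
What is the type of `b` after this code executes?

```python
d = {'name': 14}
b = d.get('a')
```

dict.get() returns None when key 'a' is not found and no default given

NoneType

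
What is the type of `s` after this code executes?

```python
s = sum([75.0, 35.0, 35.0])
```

sum() of floats returns float

float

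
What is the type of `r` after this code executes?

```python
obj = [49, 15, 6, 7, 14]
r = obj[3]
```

Indexing a list of ints returns int (obj[3] = 7)

int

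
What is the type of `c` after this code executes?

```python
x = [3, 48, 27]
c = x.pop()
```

list.pop() returns the popped element (int here)

int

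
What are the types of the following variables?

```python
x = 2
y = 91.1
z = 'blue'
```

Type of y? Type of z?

y is float; z is str

float, str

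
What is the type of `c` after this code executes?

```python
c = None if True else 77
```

Ternary: condition is True, if branch (None) taken → NoneType

NoneType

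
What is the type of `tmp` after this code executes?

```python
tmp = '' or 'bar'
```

'or' returns first truthy value ('bar', which is str)

str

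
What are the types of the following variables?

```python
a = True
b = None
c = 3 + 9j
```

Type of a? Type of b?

a is bool; b is NoneType

bool, NoneType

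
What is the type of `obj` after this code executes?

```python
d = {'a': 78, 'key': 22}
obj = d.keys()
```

.keys() returns a dict_keys view object

dict_keys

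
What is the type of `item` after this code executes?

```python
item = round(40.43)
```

round() with no ndigits arg returns int

int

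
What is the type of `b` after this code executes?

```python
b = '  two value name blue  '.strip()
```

str.strip() returns str

str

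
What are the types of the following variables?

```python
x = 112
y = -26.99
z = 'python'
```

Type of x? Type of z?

x is int; z is str

int, str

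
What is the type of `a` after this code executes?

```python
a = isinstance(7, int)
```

isinstance() returns bool

bool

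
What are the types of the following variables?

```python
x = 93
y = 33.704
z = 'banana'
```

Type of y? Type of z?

y is float; z is str

float, str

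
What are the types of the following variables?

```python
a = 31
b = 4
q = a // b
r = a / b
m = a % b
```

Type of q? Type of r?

int // int returns int; int / int returns float

int, float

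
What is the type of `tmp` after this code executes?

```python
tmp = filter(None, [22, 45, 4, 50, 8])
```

filter() returns a filter iterator object

filter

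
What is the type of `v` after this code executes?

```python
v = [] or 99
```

'or' returns first truthy value (99, which is int)

int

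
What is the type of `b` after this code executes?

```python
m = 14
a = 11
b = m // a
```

int // int returns int (14 // 11 = 1)

int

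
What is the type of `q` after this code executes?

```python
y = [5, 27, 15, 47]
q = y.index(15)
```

list.index() returns int

int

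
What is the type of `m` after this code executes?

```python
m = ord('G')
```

ord() returns int (Unicode code point)

int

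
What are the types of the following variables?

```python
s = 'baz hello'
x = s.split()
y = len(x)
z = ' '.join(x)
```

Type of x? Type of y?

str.split() returns list; len() returns int

list, int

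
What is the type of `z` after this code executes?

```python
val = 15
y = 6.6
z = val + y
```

int + float returns float (15 + 6.6 = 21.6)

float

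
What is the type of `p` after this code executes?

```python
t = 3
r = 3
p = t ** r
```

int ** positive int returns int (3 ** 3 = 27)

int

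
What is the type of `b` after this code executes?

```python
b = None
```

None has type NoneType

NoneType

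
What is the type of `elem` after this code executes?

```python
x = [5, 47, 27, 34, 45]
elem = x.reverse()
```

list.reverse() returns None

NoneType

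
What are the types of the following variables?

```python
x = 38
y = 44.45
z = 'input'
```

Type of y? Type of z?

y is float; z is str

float, str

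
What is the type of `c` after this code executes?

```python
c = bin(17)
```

bin() returns str representation

str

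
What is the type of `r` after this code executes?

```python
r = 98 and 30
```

'and' returns the last value when all truthy (30, which is int)

int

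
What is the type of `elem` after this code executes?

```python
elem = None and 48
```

'and' returns first falsy value (None)

NoneType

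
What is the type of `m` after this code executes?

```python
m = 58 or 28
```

'or' returns the first truthy value (58, which is int)

int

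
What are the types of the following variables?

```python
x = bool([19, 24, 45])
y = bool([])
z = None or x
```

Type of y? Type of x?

bool() returns bool; bool() returns bool

bool, bool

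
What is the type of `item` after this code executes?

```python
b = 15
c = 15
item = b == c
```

Equality comparison returns bool

bool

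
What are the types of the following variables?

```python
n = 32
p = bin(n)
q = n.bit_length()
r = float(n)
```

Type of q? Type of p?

int.bit_length() returns int; bin() returns str

int, str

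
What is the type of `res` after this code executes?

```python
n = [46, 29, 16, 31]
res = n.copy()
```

list.copy() returns list

list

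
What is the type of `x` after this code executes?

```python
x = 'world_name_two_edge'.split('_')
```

str.split() returns list

list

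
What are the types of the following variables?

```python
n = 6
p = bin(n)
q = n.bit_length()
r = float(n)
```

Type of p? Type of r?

bin() returns str; float() returns float

str, float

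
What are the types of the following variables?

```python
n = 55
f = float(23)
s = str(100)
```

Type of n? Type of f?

n is int; f is float

int, float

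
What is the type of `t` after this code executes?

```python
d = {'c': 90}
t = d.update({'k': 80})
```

dict.update() returns None

NoneType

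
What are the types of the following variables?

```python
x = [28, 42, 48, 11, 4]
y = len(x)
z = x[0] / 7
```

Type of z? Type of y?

int / int returns float; len() returns int

float, int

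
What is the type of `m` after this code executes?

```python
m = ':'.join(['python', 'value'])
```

str.join() returns str

str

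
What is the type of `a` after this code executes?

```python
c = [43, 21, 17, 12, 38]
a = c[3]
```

Indexing a list of ints returns int (c[3] = 12)

int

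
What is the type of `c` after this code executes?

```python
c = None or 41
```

'or' with None returns the other value (41, int)

int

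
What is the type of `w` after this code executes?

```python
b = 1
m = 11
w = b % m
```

int % int returns int (1 % 11 = 1)

int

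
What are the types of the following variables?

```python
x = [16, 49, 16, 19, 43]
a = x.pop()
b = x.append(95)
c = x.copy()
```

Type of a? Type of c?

list.pop() returns the element (int); list.copy() returns list

int, list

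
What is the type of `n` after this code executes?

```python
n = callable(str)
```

callable() returns bool

bool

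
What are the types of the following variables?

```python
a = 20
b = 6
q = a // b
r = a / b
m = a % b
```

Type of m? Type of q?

int % int returns int; int // int returns int

int, int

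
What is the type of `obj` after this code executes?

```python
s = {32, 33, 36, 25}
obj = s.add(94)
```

set.add() returns None (mutates in place)

NoneType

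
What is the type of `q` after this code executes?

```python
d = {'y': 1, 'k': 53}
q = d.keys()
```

.keys() returns a dict_keys view object

dict_keys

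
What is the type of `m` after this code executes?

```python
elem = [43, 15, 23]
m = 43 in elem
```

'in' operator returns bool

bool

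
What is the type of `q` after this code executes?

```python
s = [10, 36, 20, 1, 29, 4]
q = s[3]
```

Indexing a list of ints returns int (s[3] = 1)

int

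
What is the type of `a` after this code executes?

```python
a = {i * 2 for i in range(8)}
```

A set comprehension {expr for x in iterable} produces a set

set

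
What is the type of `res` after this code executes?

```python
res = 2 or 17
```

'or' returns the first truthy value (2, which is int)

int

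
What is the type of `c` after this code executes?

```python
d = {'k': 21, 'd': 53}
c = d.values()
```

.values() returns a dict_values view object

dict_values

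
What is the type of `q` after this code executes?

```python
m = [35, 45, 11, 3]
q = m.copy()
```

list.copy() returns list

list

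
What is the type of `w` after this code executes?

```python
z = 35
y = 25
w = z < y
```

Comparison operators return bool

bool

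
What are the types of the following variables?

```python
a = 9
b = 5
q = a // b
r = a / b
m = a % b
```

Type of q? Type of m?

int // int returns int; int % int returns int

int, int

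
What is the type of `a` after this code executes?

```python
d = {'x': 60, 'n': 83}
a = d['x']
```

Accessing dict[str, int] with key 'x' returns int value 60

int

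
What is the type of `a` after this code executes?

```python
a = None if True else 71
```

Ternary: condition is True, if branch (None) taken → NoneType

NoneType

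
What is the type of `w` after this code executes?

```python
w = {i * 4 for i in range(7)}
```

A set comprehension {expr for x in iterable} produces a set

set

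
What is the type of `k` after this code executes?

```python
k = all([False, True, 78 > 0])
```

all() returns bool

bool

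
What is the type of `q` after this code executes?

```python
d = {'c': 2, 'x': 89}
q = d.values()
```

.values() returns a dict_values view object

dict_values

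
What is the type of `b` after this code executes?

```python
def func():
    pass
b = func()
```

A function with no return statement returns None

NoneType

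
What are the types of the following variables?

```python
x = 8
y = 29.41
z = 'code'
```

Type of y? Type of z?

y is float; z is str

float, str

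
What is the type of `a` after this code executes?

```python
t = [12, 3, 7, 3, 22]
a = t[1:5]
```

Slicing a list always returns a list

list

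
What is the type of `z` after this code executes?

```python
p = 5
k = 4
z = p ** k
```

int ** positive int returns int (5 ** 4 = 625)

int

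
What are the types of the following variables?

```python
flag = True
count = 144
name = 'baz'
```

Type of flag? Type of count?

flag is bool; count is int

bool, int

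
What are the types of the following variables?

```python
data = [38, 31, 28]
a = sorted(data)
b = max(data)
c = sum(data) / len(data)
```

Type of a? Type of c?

sorted() returns list; int / int returns float

list, float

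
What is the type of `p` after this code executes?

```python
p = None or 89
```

'or' with None returns the other value (89, int)

int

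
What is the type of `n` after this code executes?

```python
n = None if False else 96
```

Ternary: condition is False, else branch (96) taken → int

int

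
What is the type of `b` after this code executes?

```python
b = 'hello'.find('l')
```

str.find() returns int (index, or -1)

int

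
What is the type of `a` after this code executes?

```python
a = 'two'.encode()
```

str.encode() returns bytes

bytes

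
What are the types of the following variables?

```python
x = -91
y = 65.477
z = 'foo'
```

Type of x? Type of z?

x is int; z is str

int, str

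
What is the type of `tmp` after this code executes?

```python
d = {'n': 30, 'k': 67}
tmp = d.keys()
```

.keys() returns a dict_keys view object

dict_keys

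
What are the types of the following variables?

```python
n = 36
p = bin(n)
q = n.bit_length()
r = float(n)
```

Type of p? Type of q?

bin() returns str; int.bit_length() returns int

str, int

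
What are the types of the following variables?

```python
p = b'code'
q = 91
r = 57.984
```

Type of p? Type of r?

p is bytes; r is float

bytes, float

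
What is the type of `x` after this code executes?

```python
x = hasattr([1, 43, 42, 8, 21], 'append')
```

hasattr() returns bool

bool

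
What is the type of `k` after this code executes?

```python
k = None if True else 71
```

Ternary: condition is True, if branch (None) taken → NoneType

NoneType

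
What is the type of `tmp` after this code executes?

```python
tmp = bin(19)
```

bin() returns str representation

str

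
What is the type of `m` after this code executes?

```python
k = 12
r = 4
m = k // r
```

int // int returns int (12 // 4 = 3)

int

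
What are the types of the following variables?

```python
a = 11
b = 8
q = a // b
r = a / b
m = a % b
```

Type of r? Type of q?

int / int returns float; int // int returns int

float, int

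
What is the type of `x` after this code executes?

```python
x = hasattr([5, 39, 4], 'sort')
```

hasattr() returns bool

bool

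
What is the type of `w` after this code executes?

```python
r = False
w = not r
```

'not' always returns bool

bool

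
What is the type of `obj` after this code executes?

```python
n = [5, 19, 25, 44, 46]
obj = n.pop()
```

list.pop() returns the popped element (int here)

int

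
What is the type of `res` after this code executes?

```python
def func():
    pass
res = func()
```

A function with no return statement returns None

NoneType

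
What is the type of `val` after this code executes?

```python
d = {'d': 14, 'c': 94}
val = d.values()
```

.values() returns a dict_values view object

dict_values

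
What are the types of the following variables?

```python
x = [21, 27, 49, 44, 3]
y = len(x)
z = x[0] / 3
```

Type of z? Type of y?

int / int returns float; len() returns int

float, int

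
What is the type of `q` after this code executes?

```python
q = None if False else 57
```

Ternary: condition is False, else branch (57) taken → int

int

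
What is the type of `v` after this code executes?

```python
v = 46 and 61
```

'and' returns the last value when all truthy (61, which is int)

int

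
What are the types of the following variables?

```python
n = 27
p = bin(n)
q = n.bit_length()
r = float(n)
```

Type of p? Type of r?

bin() returns str; float() returns float

str, float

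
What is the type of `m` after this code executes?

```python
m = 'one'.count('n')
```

str.count() returns int

int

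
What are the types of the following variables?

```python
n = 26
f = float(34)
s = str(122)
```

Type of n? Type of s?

n is int; s is str

int, str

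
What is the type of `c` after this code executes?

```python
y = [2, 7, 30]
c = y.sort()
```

list.sort() returns None (sorts in place)

NoneType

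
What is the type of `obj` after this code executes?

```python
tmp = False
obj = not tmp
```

'not' always returns bool

bool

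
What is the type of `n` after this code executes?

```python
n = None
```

None has type NoneType

NoneType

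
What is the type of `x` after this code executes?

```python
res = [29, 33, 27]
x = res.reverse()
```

list.reverse() returns None

NoneType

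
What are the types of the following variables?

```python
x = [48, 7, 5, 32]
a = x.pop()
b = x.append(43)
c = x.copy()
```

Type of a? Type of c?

list.pop() returns the element (int); list.copy() returns list

int, list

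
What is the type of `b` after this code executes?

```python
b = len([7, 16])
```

len() always returns int

int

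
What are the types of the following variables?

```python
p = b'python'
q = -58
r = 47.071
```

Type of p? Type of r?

p is bytes; r is float

bytes, float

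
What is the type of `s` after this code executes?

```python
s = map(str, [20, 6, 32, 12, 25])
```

map() returns a map iterator object

map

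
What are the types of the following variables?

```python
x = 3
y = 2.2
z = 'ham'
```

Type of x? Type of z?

x is int; z is str

int, str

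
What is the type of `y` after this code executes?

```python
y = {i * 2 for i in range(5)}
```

A set comprehension {expr for x in iterable} produces a set

set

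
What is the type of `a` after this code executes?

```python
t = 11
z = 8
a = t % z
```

int % int returns int (11 % 8 = 3)

int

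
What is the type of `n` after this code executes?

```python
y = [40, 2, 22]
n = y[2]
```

Indexing a list of ints returns int (y[2] = 22)

int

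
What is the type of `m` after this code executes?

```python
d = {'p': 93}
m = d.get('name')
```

dict.get() returns None when key 'name' is not found and no default given

NoneType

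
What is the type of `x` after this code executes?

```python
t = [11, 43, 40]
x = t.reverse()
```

list.reverse() returns None

NoneType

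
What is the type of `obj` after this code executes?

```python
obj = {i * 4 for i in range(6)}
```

A set comprehension {expr for x in iterable} produces a set

set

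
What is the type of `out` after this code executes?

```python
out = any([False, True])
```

any() returns bool

bool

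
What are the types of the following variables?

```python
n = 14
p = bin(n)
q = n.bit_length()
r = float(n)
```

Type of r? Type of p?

float() returns float; bin() returns str

float, str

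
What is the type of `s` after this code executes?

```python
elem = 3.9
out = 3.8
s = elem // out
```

float // float returns float (floor division preserves float type)

float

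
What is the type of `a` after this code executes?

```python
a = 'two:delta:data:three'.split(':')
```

str.split() returns list

list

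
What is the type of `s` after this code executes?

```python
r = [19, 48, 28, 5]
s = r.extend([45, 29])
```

list.extend() returns None

NoneType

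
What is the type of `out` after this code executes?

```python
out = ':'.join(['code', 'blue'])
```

str.join() returns str

str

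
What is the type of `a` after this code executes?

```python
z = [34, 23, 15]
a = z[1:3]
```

Slicing a list always returns a list

list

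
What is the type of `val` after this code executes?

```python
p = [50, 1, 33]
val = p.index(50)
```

list.index() returns int

int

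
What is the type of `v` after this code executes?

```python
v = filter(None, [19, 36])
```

filter() returns a filter iterator object

filter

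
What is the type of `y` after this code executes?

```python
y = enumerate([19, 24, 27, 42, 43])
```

enumerate() returns an enumerate iterator object

enumerate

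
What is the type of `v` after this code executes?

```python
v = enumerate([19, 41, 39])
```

enumerate() returns an enumerate iterator object

enumerate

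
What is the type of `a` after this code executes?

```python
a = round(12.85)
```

round() with no ndigits arg returns int

int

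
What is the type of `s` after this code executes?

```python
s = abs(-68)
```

abs() of int returns int

int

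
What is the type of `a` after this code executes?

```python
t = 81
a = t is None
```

'is' comparison returns bool

bool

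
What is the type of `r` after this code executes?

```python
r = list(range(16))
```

list(range(...)) returns list

list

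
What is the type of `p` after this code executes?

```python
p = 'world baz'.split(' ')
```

str.split() returns list

list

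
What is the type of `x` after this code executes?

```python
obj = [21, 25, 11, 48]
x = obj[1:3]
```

Slicing a list always returns a list

list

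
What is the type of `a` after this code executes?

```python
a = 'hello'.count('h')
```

str.count() returns int

int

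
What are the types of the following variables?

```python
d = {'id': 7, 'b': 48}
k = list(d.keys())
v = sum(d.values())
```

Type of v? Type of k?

sum of int values returns int; list(...) returns list

int, list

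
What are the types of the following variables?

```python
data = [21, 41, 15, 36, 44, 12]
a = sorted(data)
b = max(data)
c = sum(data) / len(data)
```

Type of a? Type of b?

sorted() returns list; max of ints returns int

list, int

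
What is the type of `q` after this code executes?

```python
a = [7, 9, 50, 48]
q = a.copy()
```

list.copy() returns list

list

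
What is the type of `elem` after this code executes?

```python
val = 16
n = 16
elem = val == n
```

Equality comparison returns bool

bool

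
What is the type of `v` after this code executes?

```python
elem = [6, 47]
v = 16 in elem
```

'in' operator returns bool

bool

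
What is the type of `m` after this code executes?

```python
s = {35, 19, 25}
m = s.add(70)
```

set.add() returns None (mutates in place)

NoneType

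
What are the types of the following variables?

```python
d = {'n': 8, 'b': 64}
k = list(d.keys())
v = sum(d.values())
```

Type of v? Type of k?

sum of int values returns int; list(...) returns list

int, list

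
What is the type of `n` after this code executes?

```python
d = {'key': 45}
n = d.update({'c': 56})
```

dict.update() returns None

NoneType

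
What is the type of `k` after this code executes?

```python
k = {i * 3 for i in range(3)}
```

A set comprehension {expr for x in iterable} produces a set

set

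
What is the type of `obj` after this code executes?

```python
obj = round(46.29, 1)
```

round() with ndigits arg returns float

float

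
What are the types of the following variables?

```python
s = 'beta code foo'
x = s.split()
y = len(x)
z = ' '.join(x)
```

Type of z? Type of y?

str.join() returns str; len() returns int

str, int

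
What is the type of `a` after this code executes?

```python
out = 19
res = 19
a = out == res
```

Equality comparison returns bool

bool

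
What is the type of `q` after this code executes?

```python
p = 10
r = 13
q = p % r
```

int % int returns int (10 % 13 = 10)

int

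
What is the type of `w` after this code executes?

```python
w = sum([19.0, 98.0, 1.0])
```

sum() of floats returns float

float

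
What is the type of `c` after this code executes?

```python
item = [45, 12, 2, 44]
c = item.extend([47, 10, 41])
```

list.extend() returns None

NoneType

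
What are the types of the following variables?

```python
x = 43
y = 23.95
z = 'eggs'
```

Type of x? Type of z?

x is int; z is str

int, str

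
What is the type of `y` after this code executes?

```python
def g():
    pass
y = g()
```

A function with no return statement returns None

NoneType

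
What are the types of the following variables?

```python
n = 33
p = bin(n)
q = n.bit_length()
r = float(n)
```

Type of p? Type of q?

bin() returns str; int.bit_length() returns int

str, int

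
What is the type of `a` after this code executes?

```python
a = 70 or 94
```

'or' returns the first truthy value (70, which is int)

int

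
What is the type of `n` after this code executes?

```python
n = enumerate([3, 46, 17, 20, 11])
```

enumerate() returns an enumerate iterator object

enumerate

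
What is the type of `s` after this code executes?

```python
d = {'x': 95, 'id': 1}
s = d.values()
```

.values() returns a dict_values view object

dict_values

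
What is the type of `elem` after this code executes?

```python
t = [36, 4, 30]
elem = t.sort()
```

list.sort() returns None (sorts in place)

NoneType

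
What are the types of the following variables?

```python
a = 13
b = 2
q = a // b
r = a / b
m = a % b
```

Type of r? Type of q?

int / int returns float; int // int returns int

float, int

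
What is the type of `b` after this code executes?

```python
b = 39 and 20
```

'and' returns the last value when all truthy (20, which is int)

int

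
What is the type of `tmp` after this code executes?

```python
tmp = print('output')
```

print() returns None

NoneType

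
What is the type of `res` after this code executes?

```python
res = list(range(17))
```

list(range(...)) returns list

list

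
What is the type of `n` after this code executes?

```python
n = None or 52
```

'or' with None returns the other value (52, int)

int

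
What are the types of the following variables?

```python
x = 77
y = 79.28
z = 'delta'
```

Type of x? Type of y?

x is int; y is float

int, float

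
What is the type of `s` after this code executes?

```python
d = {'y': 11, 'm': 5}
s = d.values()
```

.values() returns a dict_values view object

dict_values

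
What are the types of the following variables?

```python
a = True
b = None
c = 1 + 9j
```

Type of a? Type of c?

a is bool; c is complex

bool, complex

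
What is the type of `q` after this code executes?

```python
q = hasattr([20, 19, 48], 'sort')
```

hasattr() returns bool

bool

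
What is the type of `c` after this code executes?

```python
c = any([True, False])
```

any() returns bool

bool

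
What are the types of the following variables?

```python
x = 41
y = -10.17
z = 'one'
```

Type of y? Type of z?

y is float; z is str

float, str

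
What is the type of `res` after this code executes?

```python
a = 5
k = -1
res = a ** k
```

int ** negative int returns float

float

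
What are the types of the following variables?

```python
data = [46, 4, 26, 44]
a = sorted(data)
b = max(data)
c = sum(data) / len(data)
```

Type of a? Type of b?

sorted() returns list; max of ints returns int

list, int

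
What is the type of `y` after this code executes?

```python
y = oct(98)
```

oct() returns str representation

str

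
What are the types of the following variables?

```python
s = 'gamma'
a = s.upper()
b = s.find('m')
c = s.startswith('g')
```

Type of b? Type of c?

str.find() returns int; str.startswith() returns bool

int, bool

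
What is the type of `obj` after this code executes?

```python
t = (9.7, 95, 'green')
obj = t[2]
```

Index 2 of tuple is 'green' which is str

str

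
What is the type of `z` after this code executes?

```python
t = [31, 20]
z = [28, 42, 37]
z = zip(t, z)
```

zip() returns a zip iterator object

zip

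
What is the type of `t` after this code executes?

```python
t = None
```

None has type NoneType

NoneType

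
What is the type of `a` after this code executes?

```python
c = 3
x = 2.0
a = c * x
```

int * float returns float (3 * 2.0 = 6.0)

float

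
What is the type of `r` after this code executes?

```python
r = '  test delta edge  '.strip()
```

str.strip() returns str

str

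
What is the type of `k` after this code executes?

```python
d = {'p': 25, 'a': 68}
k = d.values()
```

.values() returns a dict_values view object

dict_values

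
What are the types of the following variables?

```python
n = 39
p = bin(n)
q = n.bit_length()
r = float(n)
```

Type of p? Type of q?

bin() returns str; int.bit_length() returns int

str, int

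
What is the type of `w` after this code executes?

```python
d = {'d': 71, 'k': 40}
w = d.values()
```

.values() returns a dict_values view object

dict_values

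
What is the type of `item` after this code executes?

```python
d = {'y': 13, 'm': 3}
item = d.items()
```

dict.items() returns a dict_items view

dict_items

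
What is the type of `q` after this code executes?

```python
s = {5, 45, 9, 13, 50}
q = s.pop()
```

Popping from a set of ints returns int

int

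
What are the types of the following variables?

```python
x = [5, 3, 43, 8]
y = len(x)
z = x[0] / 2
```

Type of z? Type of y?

int / int returns float; len() returns int

float, int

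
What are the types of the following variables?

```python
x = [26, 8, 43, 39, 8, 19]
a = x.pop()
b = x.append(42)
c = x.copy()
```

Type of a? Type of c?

list.pop() returns the element (int); list.copy() returns list

int, list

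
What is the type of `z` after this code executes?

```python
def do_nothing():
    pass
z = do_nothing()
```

A function with no return statement returns None

NoneType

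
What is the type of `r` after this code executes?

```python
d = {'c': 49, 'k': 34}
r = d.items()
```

dict.items() returns a dict_items view

dict_items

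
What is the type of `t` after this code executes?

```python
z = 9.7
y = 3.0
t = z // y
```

float // float returns float (floor division preserves float type)

float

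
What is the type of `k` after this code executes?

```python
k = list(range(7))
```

list(range(...)) returns list

list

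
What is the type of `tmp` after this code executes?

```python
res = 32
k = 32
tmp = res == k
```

Equality comparison returns bool

bool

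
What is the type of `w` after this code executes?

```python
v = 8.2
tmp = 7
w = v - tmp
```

float - int returns float (8.2 - 7 = 1.2)

float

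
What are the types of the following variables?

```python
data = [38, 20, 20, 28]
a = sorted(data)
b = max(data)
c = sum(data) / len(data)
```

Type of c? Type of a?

int / int returns float; sorted() returns list

float, list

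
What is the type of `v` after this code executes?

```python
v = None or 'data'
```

'or' with None returns the other value ('data', str)

str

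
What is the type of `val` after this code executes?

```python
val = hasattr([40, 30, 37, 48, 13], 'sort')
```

hasattr() returns bool

bool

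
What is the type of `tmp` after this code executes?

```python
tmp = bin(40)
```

bin() returns str representation

str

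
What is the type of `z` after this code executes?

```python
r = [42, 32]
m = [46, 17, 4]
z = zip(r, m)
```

zip() returns a zip iterator object

zip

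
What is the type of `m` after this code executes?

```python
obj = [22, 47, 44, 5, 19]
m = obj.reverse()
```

list.reverse() returns None

NoneType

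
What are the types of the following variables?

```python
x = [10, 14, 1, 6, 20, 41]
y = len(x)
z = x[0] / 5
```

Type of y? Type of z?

len() returns int; int / int returns float

int, float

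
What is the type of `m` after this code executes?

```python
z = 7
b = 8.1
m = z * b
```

int * float returns float (7 * 8.1 = 56.7)

float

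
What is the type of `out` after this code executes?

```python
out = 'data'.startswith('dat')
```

str.startswith() returns bool

bool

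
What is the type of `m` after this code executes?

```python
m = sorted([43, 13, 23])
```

sorted() always returns list

list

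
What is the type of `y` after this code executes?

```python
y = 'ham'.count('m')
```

str.count() returns int

int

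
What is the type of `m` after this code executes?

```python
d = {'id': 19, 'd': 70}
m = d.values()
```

.values() returns a dict_values view object

dict_values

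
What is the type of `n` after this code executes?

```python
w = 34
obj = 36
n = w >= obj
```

Comparison operators return bool

bool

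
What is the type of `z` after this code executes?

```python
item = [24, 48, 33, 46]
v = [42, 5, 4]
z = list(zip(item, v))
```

list(zip(...)) returns a list of tuples

list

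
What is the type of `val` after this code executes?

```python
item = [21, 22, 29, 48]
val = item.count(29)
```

list.count() returns int

int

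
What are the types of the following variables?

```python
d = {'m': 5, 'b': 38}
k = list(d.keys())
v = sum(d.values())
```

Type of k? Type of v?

list(...) returns list; sum of int values returns int

list, int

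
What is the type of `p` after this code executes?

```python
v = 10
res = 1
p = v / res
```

int / int always returns float in Python 3 (10 / 1 = 10)

float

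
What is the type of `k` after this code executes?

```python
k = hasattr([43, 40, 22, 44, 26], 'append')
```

hasattr() returns bool

bool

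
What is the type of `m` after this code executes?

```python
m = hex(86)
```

hex() returns str representation

str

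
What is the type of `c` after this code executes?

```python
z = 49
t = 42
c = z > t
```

Comparison operators return bool

bool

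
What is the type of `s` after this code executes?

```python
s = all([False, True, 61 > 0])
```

all() returns bool

bool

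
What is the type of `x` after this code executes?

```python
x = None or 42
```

'or' with None returns the other value (42, int)

int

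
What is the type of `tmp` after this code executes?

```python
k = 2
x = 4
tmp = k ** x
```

int ** positive int returns int (2 ** 4 = 16)

int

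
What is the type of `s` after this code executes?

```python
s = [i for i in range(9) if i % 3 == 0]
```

A list comprehension [...] produces a list

list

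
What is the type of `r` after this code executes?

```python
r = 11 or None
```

'or' returns first truthy value (11, int)

int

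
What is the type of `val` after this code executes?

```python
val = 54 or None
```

'or' returns first truthy value (54, int)

int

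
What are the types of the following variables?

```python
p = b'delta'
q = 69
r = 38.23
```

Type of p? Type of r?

p is bytes; r is float

bytes, float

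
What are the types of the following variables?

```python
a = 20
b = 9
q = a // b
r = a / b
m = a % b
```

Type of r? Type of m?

int / int returns float; int % int returns int

float, int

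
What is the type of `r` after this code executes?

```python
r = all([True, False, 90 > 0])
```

all() returns bool

bool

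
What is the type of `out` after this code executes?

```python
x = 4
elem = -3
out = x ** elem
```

int ** negative int returns float

float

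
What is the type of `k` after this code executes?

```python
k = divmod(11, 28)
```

divmod() returns a tuple (quotient, remainder)

tuple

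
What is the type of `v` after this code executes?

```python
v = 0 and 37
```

'and' returns the first falsy value (0, which is int)

int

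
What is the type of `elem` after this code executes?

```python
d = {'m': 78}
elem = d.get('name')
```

dict.get() returns None when key 'name' is not found and no default given

NoneType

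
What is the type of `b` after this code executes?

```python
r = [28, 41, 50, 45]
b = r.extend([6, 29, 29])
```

list.extend() returns None

NoneType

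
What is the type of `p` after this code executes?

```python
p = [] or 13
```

'or' returns first truthy value (13, which is int)

int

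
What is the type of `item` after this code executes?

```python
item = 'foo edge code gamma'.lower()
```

str.lower() returns str

str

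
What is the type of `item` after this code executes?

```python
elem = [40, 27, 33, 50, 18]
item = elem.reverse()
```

list.reverse() returns None

NoneType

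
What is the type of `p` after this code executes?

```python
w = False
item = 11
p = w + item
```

bool + int returns int (False is 0, so 0 + 11 = 11)

int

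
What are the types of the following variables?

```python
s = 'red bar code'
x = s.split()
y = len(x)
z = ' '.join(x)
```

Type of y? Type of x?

len() returns int; str.split() returns list

int, list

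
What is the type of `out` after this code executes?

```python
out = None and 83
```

'and' returns first falsy value (None)

NoneType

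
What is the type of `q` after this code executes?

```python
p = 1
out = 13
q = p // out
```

int // int returns int (1 // 13 = 0)

int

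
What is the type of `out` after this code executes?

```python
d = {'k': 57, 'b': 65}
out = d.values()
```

.values() returns a dict_values view object

dict_values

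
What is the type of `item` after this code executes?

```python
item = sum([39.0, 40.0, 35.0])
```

sum() of floats returns float

float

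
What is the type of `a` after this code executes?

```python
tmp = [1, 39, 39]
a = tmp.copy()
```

list.copy() returns list

list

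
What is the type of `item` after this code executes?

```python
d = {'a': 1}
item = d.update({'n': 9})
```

dict.update() returns None

NoneType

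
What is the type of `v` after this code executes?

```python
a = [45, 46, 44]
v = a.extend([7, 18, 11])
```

list.extend() returns None

NoneType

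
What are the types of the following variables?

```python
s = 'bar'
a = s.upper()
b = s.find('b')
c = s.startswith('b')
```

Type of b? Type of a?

str.find() returns int; str.upper() returns str

int, str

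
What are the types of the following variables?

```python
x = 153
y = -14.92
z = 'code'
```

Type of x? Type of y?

x is int; y is float

int, float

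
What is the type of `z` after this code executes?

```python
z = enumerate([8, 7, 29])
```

enumerate() returns an enumerate iterator object

enumerate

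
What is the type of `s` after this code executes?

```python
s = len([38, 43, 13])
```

len() always returns int

int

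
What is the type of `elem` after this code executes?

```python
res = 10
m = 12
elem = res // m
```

int // int returns int (10 // 12 = 0)

int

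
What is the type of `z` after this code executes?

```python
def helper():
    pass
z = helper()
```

A function with no return statement returns None

NoneType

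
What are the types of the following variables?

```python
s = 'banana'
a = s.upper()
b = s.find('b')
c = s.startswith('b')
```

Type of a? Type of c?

str.upper() returns str; str.startswith() returns bool

str, bool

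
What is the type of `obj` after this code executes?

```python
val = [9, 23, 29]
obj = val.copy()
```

list.copy() returns list

list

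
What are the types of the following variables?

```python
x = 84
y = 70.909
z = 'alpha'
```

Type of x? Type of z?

x is int; z is str

int, str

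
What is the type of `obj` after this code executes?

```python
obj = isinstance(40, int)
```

isinstance() returns bool

bool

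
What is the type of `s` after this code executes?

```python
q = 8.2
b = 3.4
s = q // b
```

float // float returns float (floor division preserves float type)

float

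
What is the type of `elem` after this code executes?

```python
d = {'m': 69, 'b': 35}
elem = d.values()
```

.values() returns a dict_values view object

dict_values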